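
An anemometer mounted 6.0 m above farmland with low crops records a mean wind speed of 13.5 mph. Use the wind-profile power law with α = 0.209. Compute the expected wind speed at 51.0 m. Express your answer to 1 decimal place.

Power-law profile: V₂ = V₁ · (z₂/z₁)^α
V₂ = 13.5 × (51.0/6.0)^0.209 = 13.5 × (8.5000)^0.209
    = 13.5 × 1.5640 = 21.1146 mph

21.1 mph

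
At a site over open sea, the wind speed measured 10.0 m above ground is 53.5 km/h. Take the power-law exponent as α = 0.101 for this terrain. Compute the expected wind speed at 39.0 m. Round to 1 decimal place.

Power-law profile: V₂ = V₁ · (z₂/z₁)^α
V₂ = 53.5 × (39.0/10.0)^0.101 = 53.5 × (3.9000)^0.101
    = 53.5 × 1.1474 = 61.3835 km/h

61.4 km/h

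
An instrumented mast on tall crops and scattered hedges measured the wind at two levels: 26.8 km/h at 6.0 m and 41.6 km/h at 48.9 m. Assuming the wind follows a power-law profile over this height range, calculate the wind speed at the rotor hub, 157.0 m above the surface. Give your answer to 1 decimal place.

53.1 km/h

First find α: α = ln(V₂/V₁)/ln(z₂/z₁) = ln(41.6/26.8)/ln(48.9/6.0) = 0.43970/2.09802 = 0.2096
Extrapolate from 48.9 m to 157.0 m: V₃ = 41.6 × (157.0/48.9)^0.2096 = 41.6 × 1.2769 = 53.1207 km/h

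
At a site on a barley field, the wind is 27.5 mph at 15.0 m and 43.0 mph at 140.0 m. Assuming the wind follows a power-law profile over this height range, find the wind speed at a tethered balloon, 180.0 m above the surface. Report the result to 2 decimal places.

45.22 mph

First find α: α = ln(V₂/V₁)/ln(z₂/z₁) = ln(43.0/27.5)/ln(140.0/15.0) = 0.44701/2.23359 = 0.2001
Extrapolate from 140.0 m to 180.0 m: V₃ = 43.0 × (180.0/140.0)^0.2001 = 43.0 × 1.0516 = 45.2180 mph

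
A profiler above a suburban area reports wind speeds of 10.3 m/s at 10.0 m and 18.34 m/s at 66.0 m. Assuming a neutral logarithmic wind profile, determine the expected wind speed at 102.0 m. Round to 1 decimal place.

20.2 m/s

Log law: V ∝ ln(z/z₀). From the pair, with r = V₁/V₂ = 0.56161,
ln z₀ = (ln z₁ − r·ln z₂)/(1 − r) = (2.3026 − 0.56161×4.1897)/0.43839 = -0.1149 → z₀ = 0.8914 m
V₃ = V₁ · ln(z₃/z₀)/ln(z₁/z₀) = 10.3 × 4.7399/2.4175 = 20.1947 m/s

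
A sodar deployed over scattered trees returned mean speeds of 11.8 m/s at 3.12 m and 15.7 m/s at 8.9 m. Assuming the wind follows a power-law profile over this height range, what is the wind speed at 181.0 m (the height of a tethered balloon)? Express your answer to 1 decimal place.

First find α: α = ln(V₂/V₁)/ln(z₂/z₁) = ln(15.7/11.8)/ln(8.9/3.12) = 0.28556/1.04822 = 0.2724
Extrapolate from 8.9 m to 181.0 m: V₃ = 15.7 × (181.0/8.9)^0.2724 = 15.7 × 2.2720 = 35.6706 m/s

35.7 m/s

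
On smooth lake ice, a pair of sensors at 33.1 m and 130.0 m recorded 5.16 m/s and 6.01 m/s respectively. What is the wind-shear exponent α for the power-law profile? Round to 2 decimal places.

α ≈ 0.11

Power law: V₂/V₁ = (z₂/z₁)^α ⇒ α = ln(V₂/V₁) / ln(z₂/z₁)
α = ln(6.01/5.16) / ln(130.0/33.1) = ln(1.1647) / ln(3.9275)
  = 0.15249 / 1.36800 = 0.11147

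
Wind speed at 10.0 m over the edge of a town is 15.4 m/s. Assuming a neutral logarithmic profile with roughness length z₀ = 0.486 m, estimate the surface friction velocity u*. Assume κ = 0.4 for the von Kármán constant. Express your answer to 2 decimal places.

u* ≈ 2.04 m/s

Log law: V(z) = (u*/κ) · ln(z/z₀) ⇒ u* = κ · V / ln(z/z₀)
u* = 0.4 × 15.4 / ln(10.0/0.486) = 0.4 × 15.4 / 3.0241
   = 6.1600 / 3.0241 = 2.0369 m/s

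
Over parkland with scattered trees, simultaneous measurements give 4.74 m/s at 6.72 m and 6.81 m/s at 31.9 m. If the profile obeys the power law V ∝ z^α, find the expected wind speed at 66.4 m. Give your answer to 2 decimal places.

First find α: α = ln(V₂/V₁)/ln(z₂/z₁) = ln(6.81/4.74)/ln(31.9/6.72) = 0.36235/1.55752 = 0.2326
Extrapolate from 31.9 m to 66.4 m: V₃ = 6.81 × (66.4/31.9)^0.2326 = 6.81 × 1.1860 = 8.0764 m/s

8.08 m/s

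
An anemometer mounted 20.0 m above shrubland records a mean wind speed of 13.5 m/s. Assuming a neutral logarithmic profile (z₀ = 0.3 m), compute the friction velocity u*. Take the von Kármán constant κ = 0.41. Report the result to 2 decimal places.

Log law: V(z) = (u*/κ) · ln(z/z₀) ⇒ u* = κ · V / ln(z/z₀)
u* = 0.41 × 13.5 / ln(20.0/0.3) = 0.41 × 13.5 / 4.1997
   = 5.5350 / 4.1997 = 1.3179 m/s

u* ≈ 1.32 m/s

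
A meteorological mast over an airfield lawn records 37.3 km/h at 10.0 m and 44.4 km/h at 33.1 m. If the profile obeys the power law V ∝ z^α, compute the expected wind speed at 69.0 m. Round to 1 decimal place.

First find α: α = ln(V₂/V₁)/ln(z₂/z₁) = ln(44.4/37.3)/ln(33.1/10.0) = 0.17425/1.19695 = 0.1456
Extrapolate from 33.1 m to 69.0 m: V₃ = 44.4 × (69.0/33.1)^0.1456 = 44.4 × 1.1129 = 49.4111 km/h

49.4 km/h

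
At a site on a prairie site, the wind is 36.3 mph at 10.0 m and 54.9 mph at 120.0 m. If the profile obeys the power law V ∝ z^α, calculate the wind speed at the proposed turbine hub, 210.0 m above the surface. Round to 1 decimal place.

60.3 mph

First find α: α = ln(V₂/V₁)/ln(z₂/z₁) = ln(54.9/36.3)/ln(120.0/10.0) = 0.41370/2.48491 = 0.1665
Extrapolate from 120.0 m to 210.0 m: V₃ = 54.9 × (210.0/120.0)^0.1665 = 54.9 × 1.0976 = 60.2607 mph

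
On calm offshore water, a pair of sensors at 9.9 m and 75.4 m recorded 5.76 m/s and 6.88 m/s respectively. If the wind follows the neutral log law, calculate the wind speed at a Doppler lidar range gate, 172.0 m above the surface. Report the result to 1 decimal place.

7.3 m/s

Log law: V ∝ ln(z/z₀). From the pair, with r = V₁/V₂ = 0.83721,
ln z₀ = (ln z₁ − r·ln z₂)/(1 − r) = (2.2925 − 0.83721×4.3228)/0.16279 = -8.1489 → z₀ = 0.0002891 m
V₃ = V₁ · ln(z₃/z₀)/ln(z₁/z₀) = 5.76 × 13.2964/10.4414 = 7.3349 m/s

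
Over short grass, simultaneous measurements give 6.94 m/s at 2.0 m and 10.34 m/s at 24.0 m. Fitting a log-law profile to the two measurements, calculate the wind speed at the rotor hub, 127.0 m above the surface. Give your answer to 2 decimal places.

Log law: V ∝ ln(z/z₀). From the pair, with r = V₁/V₂ = 0.67118,
ln z₀ = (ln z₁ − r·ln z₂)/(1 − r) = (0.6931 − 0.67118×3.1781)/0.32882 = -4.3790 → z₀ = 0.01254 m
V₃ = V₁ · ln(z₃/z₀)/ln(z₁/z₀) = 6.94 × 9.2232/5.0721 = 12.6197 m/s

12.62 m/s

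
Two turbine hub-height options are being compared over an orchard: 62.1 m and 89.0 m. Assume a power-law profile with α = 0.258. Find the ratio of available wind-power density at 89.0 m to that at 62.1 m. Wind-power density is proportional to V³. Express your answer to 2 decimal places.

1.32

Speed ratio: V_B/V_A = (z_B/z_A)^α = (89.0/62.1)^0.258 = (1.4332)^0.258 = 1.09730
Power-density ratio: P_B/P_A = (V_B/V_A)³ = (1.09730)³ = 1.32122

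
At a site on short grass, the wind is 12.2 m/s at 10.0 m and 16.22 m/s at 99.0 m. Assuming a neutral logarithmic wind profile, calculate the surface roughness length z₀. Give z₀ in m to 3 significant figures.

z₀ ≈ 0.00952 m

Log law: V(z) ∝ ln(z/z₀). With r = V₁/V₂ = 12.2/16.22 = 0.75216,
r · ln(z₂/z₀) = ln(z₁/z₀) ⇒ ln z₀ = (ln z₁ − r·ln z₂)/(1 − r)
ln z₀ = (2.30259 − 0.75216×4.59512) / 0.24784 = -4.6549
z₀ = exp(-4.6549) = 0.009515 m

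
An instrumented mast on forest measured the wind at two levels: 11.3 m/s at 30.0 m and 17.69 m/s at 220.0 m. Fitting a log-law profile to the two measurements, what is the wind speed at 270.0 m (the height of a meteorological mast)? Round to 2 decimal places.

Log law: V ∝ ln(z/z₀). From the pair, with r = V₁/V₂ = 0.63878,
ln z₀ = (ln z₁ − r·ln z₂)/(1 − r) = (3.4012 − 0.63878×5.3936)/0.36122 = -0.1222 → z₀ = 0.8850 m
V₃ = V₁ · ln(z₃/z₀)/ln(z₁/z₀) = 11.3 × 5.7206/3.5234 = 18.3468 m/s

18.35 m/s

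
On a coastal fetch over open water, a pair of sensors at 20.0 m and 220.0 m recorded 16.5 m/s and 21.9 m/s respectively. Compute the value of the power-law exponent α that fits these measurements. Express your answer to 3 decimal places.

α ≈ 0.118

Power law: V₂/V₁ = (z₂/z₁)^α ⇒ α = ln(V₂/V₁) / ln(z₂/z₁)
α = ln(21.9/16.5) / ln(220.0/20.0) = ln(1.3273) / ln(11.0000)
  = 0.28313 / 2.39790 = 0.11807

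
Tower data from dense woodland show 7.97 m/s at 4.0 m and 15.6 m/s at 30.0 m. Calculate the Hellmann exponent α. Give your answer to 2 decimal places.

α ≈ 0.33

Power law: V₂/V₁ = (z₂/z₁)^α ⇒ α = ln(V₂/V₁) / ln(z₂/z₁)
α = ln(15.6/7.97) / ln(30.0/4.0) = ln(1.9573) / ln(7.5000)
  = 0.67159 / 2.01490 = 0.33331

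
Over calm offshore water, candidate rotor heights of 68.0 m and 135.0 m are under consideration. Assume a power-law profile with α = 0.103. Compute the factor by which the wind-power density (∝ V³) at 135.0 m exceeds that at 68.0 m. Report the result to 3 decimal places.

Speed ratio: V_B/V_A = (z_B/z_A)^α = (135.0/68.0)^0.103 = (1.9853)^0.103 = 1.07319
Power-density ratio: P_B/P_A = (V_B/V_A)³ = (1.07319)³ = 1.23603

1.236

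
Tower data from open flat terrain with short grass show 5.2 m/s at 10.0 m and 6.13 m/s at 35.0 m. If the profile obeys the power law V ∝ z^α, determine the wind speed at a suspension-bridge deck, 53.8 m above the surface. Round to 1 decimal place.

First find α: α = ln(V₂/V₁)/ln(z₂/z₁) = ln(6.13/5.2)/ln(35.0/10.0) = 0.16454/1.25276 = 0.1313
Extrapolate from 35.0 m to 53.8 m: V₃ = 6.13 × (53.8/35.0)^0.1313 = 6.13 × 1.0581 = 6.4861 m/s

6.5 m/s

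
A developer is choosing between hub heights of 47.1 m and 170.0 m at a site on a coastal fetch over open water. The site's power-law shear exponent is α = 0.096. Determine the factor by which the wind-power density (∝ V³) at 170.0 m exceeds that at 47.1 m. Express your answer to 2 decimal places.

1.45

Speed ratio: V_B/V_A = (z_B/z_A)^α = (170.0/47.1)^0.096 = (3.6093)^0.096 = 1.13113
Power-density ratio: P_B/P_A = (V_B/V_A)³ = (1.13113)³ = 1.44724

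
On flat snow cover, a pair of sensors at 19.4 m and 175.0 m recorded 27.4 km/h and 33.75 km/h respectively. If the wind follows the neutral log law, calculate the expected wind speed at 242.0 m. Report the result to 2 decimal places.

34.69 km/h

Log law: V ∝ ln(z/z₀). From the pair, with r = V₁/V₂ = 0.81185,
ln z₀ = (ln z₁ − r·ln z₂)/(1 − r) = (2.9653 − 0.81185×5.1648)/0.18815 = -6.5255 → z₀ = 0.001466 m
V₃ = V₁ · ln(z₃/z₀)/ln(z₁/z₀) = 27.4 × 12.0145/9.4908 = 34.6858 km/h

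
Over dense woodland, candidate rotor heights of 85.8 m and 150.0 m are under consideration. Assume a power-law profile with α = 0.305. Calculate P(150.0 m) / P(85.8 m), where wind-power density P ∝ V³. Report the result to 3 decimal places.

Speed ratio: V_B/V_A = (z_B/z_A)^α = (150.0/85.8)^0.305 = (1.7483)^0.305 = 1.18575
Power-density ratio: P_B/P_A = (V_B/V_A)³ = (1.18575)³ = 1.66718

1.667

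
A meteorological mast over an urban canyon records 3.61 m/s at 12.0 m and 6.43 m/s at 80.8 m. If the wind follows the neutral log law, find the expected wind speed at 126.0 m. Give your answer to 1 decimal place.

Log law: V ∝ ln(z/z₀). From the pair, with r = V₁/V₂ = 0.56143,
ln z₀ = (ln z₁ − r·ln z₂)/(1 − r) = (2.4849 − 0.56143×4.3920)/0.43857 = 0.0436 → z₀ = 1.045 m
V₃ = V₁ · ln(z₃/z₀)/ln(z₁/z₀) = 3.61 × 4.7927/2.4413 = 7.0870 m/s

7.1 m/s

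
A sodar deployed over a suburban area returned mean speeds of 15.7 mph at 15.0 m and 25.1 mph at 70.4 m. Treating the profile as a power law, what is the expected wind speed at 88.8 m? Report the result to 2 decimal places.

26.93 mph

First find α: α = ln(V₂/V₁)/ln(z₂/z₁) = ln(25.1/15.7)/ln(70.4/15.0) = 0.46921/1.54614 = 0.3035
Extrapolate from 70.4 m to 88.8 m: V₃ = 25.1 × (88.8/70.4)^0.3035 = 25.1 × 1.0730 = 26.9324 mph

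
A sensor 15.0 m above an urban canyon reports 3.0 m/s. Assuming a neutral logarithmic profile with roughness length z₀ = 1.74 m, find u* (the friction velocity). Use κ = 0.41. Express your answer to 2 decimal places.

u* ≈ 0.57 m/s

Log law: V(z) = (u*/κ) · ln(z/z₀) ⇒ u* = κ · V / ln(z/z₀)
u* = 0.41 × 3.0 / ln(15.0/1.74) = 0.41 × 3.0 / 2.1542
   = 1.2300 / 2.1542 = 0.5710 m/s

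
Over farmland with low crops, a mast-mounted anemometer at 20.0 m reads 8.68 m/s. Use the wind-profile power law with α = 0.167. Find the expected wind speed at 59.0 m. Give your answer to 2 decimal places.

Power-law profile: V₂ = V₁ · (z₂/z₁)^α
V₂ = 8.68 × (59.0/20.0)^0.167 = 8.68 × (2.9500)^0.167
    = 8.68 × 1.1980 = 10.3987 m/s

10.40 m/s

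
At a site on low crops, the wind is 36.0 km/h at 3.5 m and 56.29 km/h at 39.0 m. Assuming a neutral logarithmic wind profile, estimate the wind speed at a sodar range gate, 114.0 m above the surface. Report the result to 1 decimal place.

65.3 km/h

Log law: V ∝ ln(z/z₀). From the pair, with r = V₁/V₂ = 0.63955,
ln z₀ = (ln z₁ − r·ln z₂)/(1 − r) = (1.2528 − 0.63955×3.6636)/0.36045 = -3.0247 → z₀ = 0.04857 m
V₃ = V₁ · ln(z₃/z₀)/ln(z₁/z₀) = 36.0 × 7.7609/4.2774 = 65.3176 km/h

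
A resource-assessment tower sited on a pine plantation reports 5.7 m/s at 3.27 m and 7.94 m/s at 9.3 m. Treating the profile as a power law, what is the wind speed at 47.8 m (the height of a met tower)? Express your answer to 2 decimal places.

First find α: α = ln(V₂/V₁)/ln(z₂/z₁) = ln(7.94/5.7)/ln(9.3/3.27) = 0.33145/1.04522 = 0.3171
Extrapolate from 9.3 m to 47.8 m: V₃ = 7.94 × (47.8/9.3)^0.3171 = 7.94 × 1.6805 = 13.3434 m/s

13.34 m/s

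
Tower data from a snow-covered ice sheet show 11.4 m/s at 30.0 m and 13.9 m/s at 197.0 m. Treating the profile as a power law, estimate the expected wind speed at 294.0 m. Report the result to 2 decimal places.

First find α: α = ln(V₂/V₁)/ln(z₂/z₁) = ln(13.9/11.4)/ln(197.0/30.0) = 0.19828/1.88201 = 0.1054
Extrapolate from 197.0 m to 294.0 m: V₃ = 13.9 × (294.0/197.0)^0.1054 = 13.9 × 1.0431 = 14.4989 m/s

14.50 m/s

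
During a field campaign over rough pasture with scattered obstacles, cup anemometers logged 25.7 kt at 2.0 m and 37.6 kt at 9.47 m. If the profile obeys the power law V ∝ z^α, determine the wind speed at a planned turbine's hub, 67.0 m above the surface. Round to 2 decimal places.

First find α: α = ln(V₂/V₁)/ln(z₂/z₁) = ln(37.6/25.7)/ln(9.47/2.0) = 0.38051/1.55498 = 0.2447
Extrapolate from 9.47 m to 67.0 m: V₃ = 37.6 × (67.0/9.47)^0.2447 = 37.6 × 1.6141 = 60.6905 kt

60.69 kt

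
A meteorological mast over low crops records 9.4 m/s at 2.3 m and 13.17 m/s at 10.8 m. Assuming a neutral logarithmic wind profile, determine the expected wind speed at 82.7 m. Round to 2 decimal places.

Log law: V ∝ ln(z/z₀). From the pair, with r = V₁/V₂ = 0.71374,
ln z₀ = (ln z₁ − r·ln z₂)/(1 − r) = (0.8329 − 0.71374×2.3795)/0.28626 = -3.0234 → z₀ = 0.04863 m
V₃ = V₁ · ln(z₃/z₀)/ln(z₁/z₀) = 9.4 × 7.4386/3.8563 = 18.1320 m/s

18.13 m/s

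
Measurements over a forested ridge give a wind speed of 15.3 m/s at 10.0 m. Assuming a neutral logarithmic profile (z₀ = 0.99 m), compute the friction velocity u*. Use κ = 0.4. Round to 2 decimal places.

u* ≈ 2.65 m/s

Log law: V(z) = (u*/κ) · ln(z/z₀) ⇒ u* = κ · V / ln(z/z₀)
u* = 0.4 × 15.3 / ln(10.0/0.99) = 0.4 × 15.3 / 2.3126
   = 6.1200 / 2.3126 = 2.6463 m/s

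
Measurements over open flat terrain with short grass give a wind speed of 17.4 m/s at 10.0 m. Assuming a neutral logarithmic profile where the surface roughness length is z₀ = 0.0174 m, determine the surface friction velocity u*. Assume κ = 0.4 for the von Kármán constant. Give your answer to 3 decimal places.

Log law: V(z) = (u*/κ) · ln(z/z₀) ⇒ u* = κ · V / ln(z/z₀)
u* = 0.4 × 17.4 / ln(10.0/0.0174) = 0.4 × 17.4 / 6.3539
   = 6.9600 / 6.3539 = 1.0954 m/s

u* ≈ 1.095 m/s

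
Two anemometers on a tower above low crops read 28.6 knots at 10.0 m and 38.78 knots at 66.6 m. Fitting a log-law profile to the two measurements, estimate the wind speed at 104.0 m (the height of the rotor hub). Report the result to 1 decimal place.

Log law: V ∝ ln(z/z₀). From the pair, with r = V₁/V₂ = 0.73749,
ln z₀ = (ln z₁ − r·ln z₂)/(1 − r) = (2.3026 − 0.73749×4.1987)/0.26251 = -3.0244 → z₀ = 0.04859 m
V₃ = V₁ · ln(z₃/z₀)/ln(z₁/z₀) = 28.6 × 7.6688/5.3270 = 41.1728 knots

41.2 knots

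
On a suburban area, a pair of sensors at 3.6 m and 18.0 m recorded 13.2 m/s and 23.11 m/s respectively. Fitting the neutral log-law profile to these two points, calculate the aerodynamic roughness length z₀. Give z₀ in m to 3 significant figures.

z₀ ≈ 0.422 m

Log law: V(z) ∝ ln(z/z₀). With r = V₁/V₂ = 13.2/23.11 = 0.57118,
r · ln(z₂/z₀) = ln(z₁/z₀) ⇒ ln z₀ = (ln z₁ − r·ln z₂)/(1 − r)
ln z₀ = (1.28093 − 0.57118×2.89037) / 0.42882 = -0.8628
z₀ = exp(-0.8628) = 0.4220 m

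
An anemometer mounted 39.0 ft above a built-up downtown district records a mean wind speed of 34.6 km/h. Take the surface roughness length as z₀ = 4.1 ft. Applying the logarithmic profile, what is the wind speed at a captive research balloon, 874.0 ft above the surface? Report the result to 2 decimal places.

Log law: V(z) ∝ ln(z/z₀), so V₂/V₁ = ln(z₂/z₀) / ln(z₁/z₀).
ln(874.0/4.1) = 5.3621, ln(39.0/4.1) = 2.2526
V₂ = 34.6 × 5.3621/2.2526 = 34.6 × 2.3804 = 82.3628 km/h

82.36 km/h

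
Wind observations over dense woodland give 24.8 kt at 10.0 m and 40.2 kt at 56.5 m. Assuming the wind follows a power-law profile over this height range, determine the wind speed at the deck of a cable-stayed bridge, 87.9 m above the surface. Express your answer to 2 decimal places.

First find α: α = ln(V₂/V₁)/ln(z₂/z₁) = ln(40.2/24.8)/ln(56.5/10.0) = 0.48302/1.73166 = 0.2789
Extrapolate from 56.5 m to 87.9 m: V₃ = 40.2 × (87.9/56.5)^0.2789 = 40.2 × 1.1312 = 45.4742 kt

45.47 kt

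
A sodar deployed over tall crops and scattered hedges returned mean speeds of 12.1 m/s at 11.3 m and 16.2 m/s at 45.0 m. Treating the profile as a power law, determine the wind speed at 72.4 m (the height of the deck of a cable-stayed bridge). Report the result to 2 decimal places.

17.91 m/s

First find α: α = ln(V₂/V₁)/ln(z₂/z₁) = ln(16.2/12.1)/ln(45.0/11.3) = 0.29181/1.38186 = 0.2112
Extrapolate from 45.0 m to 72.4 m: V₃ = 16.2 × (72.4/45.0)^0.2112 = 16.2 × 1.1056 = 17.9113 m/s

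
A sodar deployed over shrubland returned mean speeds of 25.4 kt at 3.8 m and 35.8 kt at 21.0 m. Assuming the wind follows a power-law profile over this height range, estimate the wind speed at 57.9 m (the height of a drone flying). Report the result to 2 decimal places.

First find α: α = ln(V₂/V₁)/ln(z₂/z₁) = ln(35.8/25.4)/ln(21.0/3.8) = 0.34320/1.70952 = 0.2008
Extrapolate from 21.0 m to 57.9 m: V₃ = 35.8 × (57.9/21.0)^0.2008 = 35.8 × 1.2258 = 43.8842 kt

43.88 kt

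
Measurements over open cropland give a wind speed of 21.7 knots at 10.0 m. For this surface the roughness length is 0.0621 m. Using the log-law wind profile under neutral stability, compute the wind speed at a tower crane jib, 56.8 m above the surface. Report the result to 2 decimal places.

29.12 knots

Log law: V(z) ∝ ln(z/z₀), so V₂/V₁ = ln(z₂/z₀) / ln(z₁/z₀).
ln(56.8/0.0621) = 6.8185, ln(10.0/0.0621) = 5.0816
V₂ = 21.7 × 6.8185/5.0816 = 21.7 × 1.3418 = 29.1173 knots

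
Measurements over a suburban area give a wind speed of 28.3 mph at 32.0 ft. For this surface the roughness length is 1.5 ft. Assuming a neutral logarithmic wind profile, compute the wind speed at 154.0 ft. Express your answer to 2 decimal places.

Log law: V(z) ∝ ln(z/z₀), so V₂/V₁ = ln(z₂/z₀) / ln(z₁/z₀).
ln(154.0/1.5) = 4.6315, ln(32.0/1.5) = 3.0603
V₂ = 28.3 × 4.6315/3.0603 = 28.3 × 1.5134 = 42.8299 mph

42.83 mph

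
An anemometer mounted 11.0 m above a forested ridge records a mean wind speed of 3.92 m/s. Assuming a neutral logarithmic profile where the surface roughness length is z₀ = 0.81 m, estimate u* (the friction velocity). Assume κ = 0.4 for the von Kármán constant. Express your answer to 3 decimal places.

u* ≈ 0.601 m/s

Log law: V(z) = (u*/κ) · ln(z/z₀) ⇒ u* = κ · V / ln(z/z₀)
u* = 0.4 × 3.92 / ln(11.0/0.81) = 0.4 × 3.92 / 2.6086
   = 1.5680 / 2.6086 = 0.6011 m/s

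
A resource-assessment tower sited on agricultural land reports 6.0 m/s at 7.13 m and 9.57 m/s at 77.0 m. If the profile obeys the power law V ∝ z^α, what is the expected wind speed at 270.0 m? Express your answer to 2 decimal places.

12.24 m/s

First find α: α = ln(V₂/V₁)/ln(z₂/z₁) = ln(9.57/6.0)/ln(77.0/7.13) = 0.46687/2.37949 = 0.1962
Extrapolate from 77.0 m to 270.0 m: V₃ = 9.57 × (270.0/77.0)^0.1962 = 9.57 × 1.2791 = 12.2411 m/s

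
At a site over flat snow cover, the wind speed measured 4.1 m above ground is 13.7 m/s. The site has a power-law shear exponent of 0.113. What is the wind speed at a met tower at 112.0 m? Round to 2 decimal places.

19.91 m/s

Power-law profile: V₂ = V₁ · (z₂/z₁)^α
V₂ = 13.7 × (112.0/4.1)^0.113 = 13.7 × (27.3171)^0.113
    = 13.7 × 1.4532 = 19.9085 m/s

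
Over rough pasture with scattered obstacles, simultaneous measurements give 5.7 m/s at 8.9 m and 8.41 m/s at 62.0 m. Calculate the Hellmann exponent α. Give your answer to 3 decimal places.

α ≈ 0.200

Power law: V₂/V₁ = (z₂/z₁)^α ⇒ α = ln(V₂/V₁) / ln(z₂/z₁)
α = ln(8.41/5.7) / ln(62.0/8.9) = ln(1.4754) / ln(6.9663)
  = 0.38896 / 1.94108 = 0.20038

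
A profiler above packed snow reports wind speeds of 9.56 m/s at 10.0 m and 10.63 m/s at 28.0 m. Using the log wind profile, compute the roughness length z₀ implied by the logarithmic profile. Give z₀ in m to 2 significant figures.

z₀ ≈ 0.0010 m

Log law: V(z) ∝ ln(z/z₀). With r = V₁/V₂ = 9.56/10.63 = 0.89934,
r · ln(z₂/z₀) = ln(z₁/z₀) ⇒ ln z₀ = (ln z₁ − r·ln z₂)/(1 − r)
ln z₀ = (2.30259 − 0.89934×3.33220) / 0.10066 = -6.8966
z₀ = exp(-6.8966) = 0.001011 m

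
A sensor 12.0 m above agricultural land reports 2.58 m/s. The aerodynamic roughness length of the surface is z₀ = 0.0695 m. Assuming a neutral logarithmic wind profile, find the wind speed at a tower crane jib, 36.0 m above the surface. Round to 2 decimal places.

Log law: V(z) ∝ ln(z/z₀), so V₂/V₁ = ln(z₂/z₀) / ln(z₁/z₀).
ln(36.0/0.0695) = 6.2499, ln(12.0/0.0695) = 5.1513
V₂ = 2.58 × 6.2499/5.1513 = 2.58 × 1.2133 = 3.1302 m/s

3.13 m/s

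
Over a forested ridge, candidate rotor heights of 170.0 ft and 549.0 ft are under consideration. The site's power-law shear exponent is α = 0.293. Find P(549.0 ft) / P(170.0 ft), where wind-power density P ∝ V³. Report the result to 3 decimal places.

2.802

Speed ratio: V_B/V_A = (z_B/z_A)^α = (549.0/170.0)^0.293 = (3.2294)^0.293 = 1.40985
Power-density ratio: P_B/P_A = (V_B/V_A)³ = (1.40985)³ = 2.80233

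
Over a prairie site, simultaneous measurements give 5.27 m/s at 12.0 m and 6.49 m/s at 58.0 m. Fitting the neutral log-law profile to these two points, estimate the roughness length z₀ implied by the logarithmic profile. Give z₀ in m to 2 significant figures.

z₀ ≈ 0.013 m

Log law: V(z) ∝ ln(z/z₀). With r = V₁/V₂ = 5.27/6.49 = 0.81202,
r · ln(z₂/z₀) = ln(z₁/z₀) ⇒ ln z₀ = (ln z₁ − r·ln z₂)/(1 − r)
ln z₀ = (2.48491 − 0.81202×4.06044) / 0.18798 = -4.3209
z₀ = exp(-4.3209) = 0.01329 m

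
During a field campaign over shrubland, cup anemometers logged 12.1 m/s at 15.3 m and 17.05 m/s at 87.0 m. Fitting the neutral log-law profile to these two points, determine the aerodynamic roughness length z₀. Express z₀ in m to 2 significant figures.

z₀ ≈ 0.22 m

Log law: V(z) ∝ ln(z/z₀). With r = V₁/V₂ = 12.1/17.05 = 0.70968,
r · ln(z₂/z₀) = ln(z₁/z₀) ⇒ ln z₀ = (ln z₁ − r·ln z₂)/(1 − r)
ln z₀ = (2.72785 − 0.70968×4.46591) / 0.29032 = -1.5207
z₀ = exp(-1.5207) = 0.2186 m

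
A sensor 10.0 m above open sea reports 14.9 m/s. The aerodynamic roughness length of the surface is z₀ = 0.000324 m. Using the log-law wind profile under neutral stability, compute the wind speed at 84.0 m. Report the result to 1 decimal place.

18.0 m/s

Log law: V(z) ∝ ln(z/z₀), so V₂/V₁ = ln(z₂/z₀) / ln(z₁/z₀).
ln(84.0/0.000324) = 12.4656, ln(10.0/0.000324) = 10.3374
V₂ = 14.9 × 12.4656/10.3374 = 14.9 × 1.2059 = 17.9676 m/s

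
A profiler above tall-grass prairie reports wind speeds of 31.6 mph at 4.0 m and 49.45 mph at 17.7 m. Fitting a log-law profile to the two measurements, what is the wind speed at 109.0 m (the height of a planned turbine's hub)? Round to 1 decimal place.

Log law: V ∝ ln(z/z₀). From the pair, with r = V₁/V₂ = 0.63903,
ln z₀ = (ln z₁ − r·ln z₂)/(1 − r) = (1.3863 − 0.63903×2.8736)/0.36097 = -1.2466 → z₀ = 0.2875 m
V₃ = V₁ · ln(z₃/z₀)/ln(z₁/z₀) = 31.6 × 5.9380/2.6329 = 71.2668 mph

71.3 mph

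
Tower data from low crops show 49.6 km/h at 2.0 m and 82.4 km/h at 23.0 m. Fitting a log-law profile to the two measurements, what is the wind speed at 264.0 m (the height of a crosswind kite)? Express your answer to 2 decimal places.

Log law: V ∝ ln(z/z₀). From the pair, with r = V₁/V₂ = 0.60194,
ln z₀ = (ln z₁ − r·ln z₂)/(1 − r) = (0.6931 − 0.60194×3.1355)/0.39806 = -3.0002 → z₀ = 0.04978 m
V₃ = V₁ · ln(z₃/z₀)/ln(z₁/z₀) = 49.6 × 8.5761/3.6933 = 115.1746 km/h

115.17 km/h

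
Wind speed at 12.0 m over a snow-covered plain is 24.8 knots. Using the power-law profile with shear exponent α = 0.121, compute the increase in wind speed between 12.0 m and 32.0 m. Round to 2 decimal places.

3.13 knots

Power law: V₂ = V₁ · (z₂/z₁)^α = 24.8 × (2.6667)^0.121 = 27.9250 knots
ΔV = 27.9250 − 24.8 = 3.1250 knots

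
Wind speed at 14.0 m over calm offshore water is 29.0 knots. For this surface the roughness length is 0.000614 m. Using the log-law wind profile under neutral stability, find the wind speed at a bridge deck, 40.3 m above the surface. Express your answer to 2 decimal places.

32.06 knots

Log law: V(z) ∝ ln(z/z₀), so V₂/V₁ = ln(z₂/z₀) / ln(z₁/z₀).
ln(40.3/0.000614) = 11.0919, ln(14.0/0.000614) = 10.0346
V₂ = 29.0 × 11.0919/10.0346 = 29.0 × 1.1054 = 32.0556 knots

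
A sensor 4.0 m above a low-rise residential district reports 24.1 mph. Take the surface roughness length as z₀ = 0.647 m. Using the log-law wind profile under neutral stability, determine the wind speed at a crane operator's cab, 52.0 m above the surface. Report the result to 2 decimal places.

Log law: V(z) ∝ ln(z/z₀), so V₂/V₁ = ln(z₂/z₀) / ln(z₁/z₀).
ln(52.0/0.647) = 4.3867, ln(4.0/0.647) = 1.8217
V₂ = 24.1 × 4.3867/1.8217 = 24.1 × 2.4080 = 58.0327 mph

58.03 mph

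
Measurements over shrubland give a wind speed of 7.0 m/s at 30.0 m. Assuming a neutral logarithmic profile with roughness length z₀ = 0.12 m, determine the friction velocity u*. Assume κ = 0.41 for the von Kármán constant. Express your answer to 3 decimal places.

Log law: V(z) = (u*/κ) · ln(z/z₀) ⇒ u* = κ · V / ln(z/z₀)
u* = 0.41 × 7.0 / ln(30.0/0.12) = 0.41 × 7.0 / 5.5215
   = 2.8700 / 5.5215 = 0.5198 m/s

u* ≈ 0.520 m/s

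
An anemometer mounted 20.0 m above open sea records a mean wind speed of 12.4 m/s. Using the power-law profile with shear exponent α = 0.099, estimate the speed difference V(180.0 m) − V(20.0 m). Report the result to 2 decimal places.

3.01 m/s

Power law: V₂ = V₁ · (z₂/z₁)^α = 12.4 × (9.0000)^0.099 = 15.4132 m/s
ΔV = 15.4132 − 12.4 = 3.0132 m/s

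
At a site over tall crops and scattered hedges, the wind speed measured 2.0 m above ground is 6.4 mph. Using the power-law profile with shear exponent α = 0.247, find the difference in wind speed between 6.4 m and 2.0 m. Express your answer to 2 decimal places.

2.13 mph

Power law: V₂ = V₁ · (z₂/z₁)^α = 6.4 × (3.2000)^0.247 = 8.5301 mph
ΔV = 8.5301 − 6.4 = 2.1301 mph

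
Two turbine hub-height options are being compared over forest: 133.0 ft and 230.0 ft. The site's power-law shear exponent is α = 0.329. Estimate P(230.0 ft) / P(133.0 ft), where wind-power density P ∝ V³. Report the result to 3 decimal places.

Speed ratio: V_B/V_A = (z_B/z_A)^α = (230.0/133.0)^0.329 = (1.7293)^0.329 = 1.19746
Power-density ratio: P_B/P_A = (V_B/V_A)³ = (1.19746)³ = 1.71705

1.717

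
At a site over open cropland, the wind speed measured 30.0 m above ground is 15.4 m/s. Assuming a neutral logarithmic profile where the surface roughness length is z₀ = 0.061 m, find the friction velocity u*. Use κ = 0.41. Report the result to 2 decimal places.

u* ≈ 1.02 m/s

Log law: V(z) = (u*/κ) · ln(z/z₀) ⇒ u* = κ · V / ln(z/z₀)
u* = 0.41 × 15.4 / ln(30.0/0.061) = 0.41 × 15.4 / 6.1981
   = 6.3140 / 6.1981 = 1.0187 m/s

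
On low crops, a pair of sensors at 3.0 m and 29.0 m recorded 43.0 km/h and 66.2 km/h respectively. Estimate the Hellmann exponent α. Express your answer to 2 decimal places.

Power law: V₂/V₁ = (z₂/z₁)^α ⇒ α = ln(V₂/V₁) / ln(z₂/z₁)
α = ln(66.2/43.0) / ln(29.0/3.0) = ln(1.5395) / ln(9.6667)
  = 0.43148 / 2.26868 = 0.19019

α ≈ 0.19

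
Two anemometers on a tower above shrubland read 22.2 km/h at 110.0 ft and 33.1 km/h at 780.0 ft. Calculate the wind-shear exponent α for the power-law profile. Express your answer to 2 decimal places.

Power law: V₂/V₁ = (z₂/z₁)^α ⇒ α = ln(V₂/V₁) / ln(z₂/z₁)
α = ln(33.1/22.2) / ln(780.0/110.0) = ln(1.4910) / ln(7.0909)
  = 0.39944 / 1.95881 = 0.20392

α ≈ 0.20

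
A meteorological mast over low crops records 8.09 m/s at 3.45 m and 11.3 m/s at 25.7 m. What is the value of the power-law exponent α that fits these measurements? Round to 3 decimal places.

α ≈ 0.166

Power law: V₂/V₁ = (z₂/z₁)^α ⇒ α = ln(V₂/V₁) / ln(z₂/z₁)
α = ln(11.3/8.09) / ln(25.7/3.45) = ln(1.3968) / ln(7.4493)
  = 0.33417 / 2.00812 = 0.16641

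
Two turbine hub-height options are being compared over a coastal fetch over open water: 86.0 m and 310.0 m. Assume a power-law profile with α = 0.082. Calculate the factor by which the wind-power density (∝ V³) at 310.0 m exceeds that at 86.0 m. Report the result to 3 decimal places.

1.371

Speed ratio: V_B/V_A = (z_B/z_A)^α = (310.0/86.0)^0.082 = (3.6047)^0.082 = 1.11087
Power-density ratio: P_B/P_A = (V_B/V_A)³ = (1.11087)³ = 1.37085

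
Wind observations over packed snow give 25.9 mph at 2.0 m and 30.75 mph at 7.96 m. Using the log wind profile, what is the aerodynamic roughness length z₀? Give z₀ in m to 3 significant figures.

z₀ ≈ 0.00125 m

Log law: V(z) ∝ ln(z/z₀). With r = V₁/V₂ = 25.9/30.75 = 0.84228,
r · ln(z₂/z₀) = ln(z₁/z₀) ⇒ ln z₀ = (ln z₁ − r·ln z₂)/(1 − r)
ln z₀ = (0.69315 − 0.84228×2.07443) / 0.15772 = -6.6832
z₀ = exp(-6.6832) = 0.001252 m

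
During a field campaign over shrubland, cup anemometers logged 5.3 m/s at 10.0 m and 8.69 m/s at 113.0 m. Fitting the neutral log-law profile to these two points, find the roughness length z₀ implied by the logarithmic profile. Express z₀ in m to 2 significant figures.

Log law: V(z) ∝ ln(z/z₀). With r = V₁/V₂ = 5.3/8.69 = 0.60990,
r · ln(z₂/z₀) = ln(z₁/z₀) ⇒ ln z₀ = (ln z₁ − r·ln z₂)/(1 − r)
ln z₀ = (2.30259 − 0.60990×4.72739) / 0.39010 = -1.4884
z₀ = exp(-1.4884) = 0.2257 m

z₀ ≈ 0.23 m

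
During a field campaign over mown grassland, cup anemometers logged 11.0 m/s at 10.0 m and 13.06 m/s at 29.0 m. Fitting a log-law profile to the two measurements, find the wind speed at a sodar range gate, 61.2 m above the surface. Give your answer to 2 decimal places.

14.51 m/s

Log law: V ∝ ln(z/z₀). From the pair, with r = V₁/V₂ = 0.84227,
ln z₀ = (ln z₁ − r·ln z₂)/(1 − r) = (2.3026 − 0.84227×3.3673)/0.15773 = -3.3828 → z₀ = 0.03395 m
V₃ = V₁ · ln(z₃/z₀)/ln(z₁/z₀) = 11.0 × 7.4969/5.6853 = 14.5050 m/s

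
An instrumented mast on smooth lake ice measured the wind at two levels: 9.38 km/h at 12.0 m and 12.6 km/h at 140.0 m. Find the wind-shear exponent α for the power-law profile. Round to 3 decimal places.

Power law: V₂/V₁ = (z₂/z₁)^α ⇒ α = ln(V₂/V₁) / ln(z₂/z₁)
α = ln(12.6/9.38) / ln(140.0/12.0) = ln(1.3433) / ln(11.6667)
  = 0.29512 / 2.45674 = 0.12013

α ≈ 0.120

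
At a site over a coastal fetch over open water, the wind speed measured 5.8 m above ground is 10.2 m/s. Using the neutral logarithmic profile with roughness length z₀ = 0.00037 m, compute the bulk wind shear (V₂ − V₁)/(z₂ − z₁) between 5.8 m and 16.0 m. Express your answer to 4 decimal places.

Log law: V₂ = V₁ · ln(z₂/z₀)/ln(z₁/z₀) = 10.2 × 10.6746/9.6599 = 11.2715 m/s
ΔV/Δz = (11.2715 − 10.2)/(16.0 − 5.8) = 1.0715/10.2000 = 0.10505 m/s/m

0.1050 m/s/m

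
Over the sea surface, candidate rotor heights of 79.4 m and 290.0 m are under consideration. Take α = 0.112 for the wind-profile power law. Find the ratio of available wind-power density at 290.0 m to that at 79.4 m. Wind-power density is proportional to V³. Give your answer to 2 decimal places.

1.55

Speed ratio: V_B/V_A = (z_B/z_A)^α = (290.0/79.4)^0.112 = (3.6524)^0.112 = 1.15614
Power-density ratio: P_B/P_A = (V_B/V_A)³ = (1.15614)³ = 1.54535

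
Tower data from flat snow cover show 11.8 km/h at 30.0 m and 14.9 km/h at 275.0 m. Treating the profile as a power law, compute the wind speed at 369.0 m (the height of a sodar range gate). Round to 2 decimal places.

15.37 km/h

First find α: α = ln(V₂/V₁)/ln(z₂/z₁) = ln(14.9/11.8)/ln(275.0/30.0) = 0.23326/2.21557 = 0.1053
Extrapolate from 275.0 m to 369.0 m: V₃ = 14.9 × (369.0/275.0)^0.1053 = 14.9 × 1.0314 = 15.3685 km/h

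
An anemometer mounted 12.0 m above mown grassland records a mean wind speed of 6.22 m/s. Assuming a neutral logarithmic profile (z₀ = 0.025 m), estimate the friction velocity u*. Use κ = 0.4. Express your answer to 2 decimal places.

u* ≈ 0.40 m/s

Log law: V(z) = (u*/κ) · ln(z/z₀) ⇒ u* = κ · V / ln(z/z₀)
u* = 0.4 × 6.22 / ln(12.0/0.025) = 0.4 × 6.22 / 6.1738
   = 2.4880 / 6.1738 = 0.4030 m/s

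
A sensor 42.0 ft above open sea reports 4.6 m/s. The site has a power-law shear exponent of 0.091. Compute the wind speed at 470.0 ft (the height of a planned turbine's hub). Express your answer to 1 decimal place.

Power-law profile: V₂ = V₁ · (z₂/z₁)^α
V₂ = 4.6 × (470.0/42.0)^0.091 = 4.6 × (11.1905)^0.091
    = 4.6 × 1.2458 = 5.7306 m/s

5.7 m/s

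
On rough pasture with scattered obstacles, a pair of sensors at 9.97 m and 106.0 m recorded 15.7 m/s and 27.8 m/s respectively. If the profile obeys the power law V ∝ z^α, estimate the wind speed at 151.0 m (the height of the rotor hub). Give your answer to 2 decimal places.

First find α: α = ln(V₂/V₁)/ln(z₂/z₁) = ln(27.8/15.7)/ln(106.0/9.97) = 0.57138/2.36386 = 0.2417
Extrapolate from 106.0 m to 151.0 m: V₃ = 27.8 × (151.0/106.0)^0.2417 = 27.8 × 1.0893 = 30.2823 m/s

30.28 m/s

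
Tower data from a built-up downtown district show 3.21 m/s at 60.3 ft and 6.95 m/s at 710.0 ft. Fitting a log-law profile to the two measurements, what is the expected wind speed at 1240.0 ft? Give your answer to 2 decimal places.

7.80 m/s

Log law: V ∝ ln(z/z₀). From the pair, with r = V₁/V₂ = 0.46187,
ln z₀ = (ln z₁ − r·ln z₂)/(1 − r) = (4.0993 − 0.46187×6.5653)/0.53813 = 1.9828 → z₀ = 7.263 ft
V₃ = V₁ · ln(z₃/z₀)/ln(z₁/z₀) = 3.21 × 5.1400/2.1165 = 7.7957 m/s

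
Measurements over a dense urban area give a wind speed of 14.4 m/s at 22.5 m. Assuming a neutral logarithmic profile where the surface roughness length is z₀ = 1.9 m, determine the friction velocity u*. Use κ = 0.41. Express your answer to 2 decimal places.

u* ≈ 2.39 m/s

Log law: V(z) = (u*/κ) · ln(z/z₀) ⇒ u* = κ · V / ln(z/z₀)
u* = 0.41 × 14.4 / ln(22.5/1.9) = 0.41 × 14.4 / 2.4717
   = 5.9040 / 2.4717 = 2.3887 m/s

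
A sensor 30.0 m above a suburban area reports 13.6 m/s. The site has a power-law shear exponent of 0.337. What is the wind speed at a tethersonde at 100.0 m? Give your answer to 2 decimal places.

20.41 m/s

Power-law profile: V₂ = V₁ · (z₂/z₁)^α
V₂ = 13.6 × (100.0/30.0)^0.337 = 13.6 × (3.3333)^0.337
    = 13.6 × 1.5004 = 20.4056 m/s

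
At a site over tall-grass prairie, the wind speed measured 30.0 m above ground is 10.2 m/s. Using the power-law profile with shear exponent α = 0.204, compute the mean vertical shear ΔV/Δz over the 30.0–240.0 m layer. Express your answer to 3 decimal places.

0.026 m/s/m

Power law: V₂ = V₁ · (z₂/z₁)^α = 10.2 × (8.0000)^0.204 = 15.5894 m/s
ΔV/Δz = (15.5894 − 10.2)/(240.0 − 30.0) = 5.3894/210.0000 = 0.02566 m/s/m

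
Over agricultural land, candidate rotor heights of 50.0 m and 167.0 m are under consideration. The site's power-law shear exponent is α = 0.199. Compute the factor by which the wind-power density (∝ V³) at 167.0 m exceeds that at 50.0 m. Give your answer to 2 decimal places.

Speed ratio: V_B/V_A = (z_B/z_A)^α = (167.0/50.0)^0.199 = (3.3400)^0.199 = 1.27123
Power-density ratio: P_B/P_A = (V_B/V_A)³ = (1.27123)³ = 2.05436

2.05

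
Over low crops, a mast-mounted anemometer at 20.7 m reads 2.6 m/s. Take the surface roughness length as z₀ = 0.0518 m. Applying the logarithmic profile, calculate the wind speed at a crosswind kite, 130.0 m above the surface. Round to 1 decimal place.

Log law: V(z) ∝ ln(z/z₀), so V₂/V₁ = ln(z₂/z₀) / ln(z₁/z₀).
ln(130.0/0.0518) = 7.8279, ln(20.7/0.0518) = 5.9905
V₂ = 2.6 × 7.8279/5.9905 = 2.6 × 1.3067 = 3.3975 m/s

3.4 m/s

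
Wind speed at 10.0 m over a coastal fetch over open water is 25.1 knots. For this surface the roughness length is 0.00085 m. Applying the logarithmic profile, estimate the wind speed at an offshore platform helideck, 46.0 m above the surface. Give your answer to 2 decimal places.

29.19 knots

Log law: V(z) ∝ ln(z/z₀), so V₂/V₁ = ln(z₂/z₀) / ln(z₁/z₀).
ln(46.0/0.00085) = 10.8989, ln(10.0/0.00085) = 9.3729
V₂ = 25.1 × 10.8989/9.3729 = 25.1 × 1.1628 = 29.1867 knots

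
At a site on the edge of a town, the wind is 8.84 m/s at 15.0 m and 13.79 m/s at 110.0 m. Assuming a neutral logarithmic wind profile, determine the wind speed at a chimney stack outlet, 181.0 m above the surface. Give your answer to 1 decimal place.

Log law: V ∝ ln(z/z₀). From the pair, with r = V₁/V₂ = 0.64104,
ln z₀ = (ln z₁ − r·ln z₂)/(1 − r) = (2.7081 − 0.64104×4.7005)/0.35896 = -0.8501 → z₀ = 0.4274 m
V₃ = V₁ · ln(z₃/z₀)/ln(z₁/z₀) = 8.84 × 6.0486/3.5582 = 15.0273 m/s

15.0 m/s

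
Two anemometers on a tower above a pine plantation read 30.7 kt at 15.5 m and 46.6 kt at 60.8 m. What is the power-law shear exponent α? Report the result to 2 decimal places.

α ≈ 0.31

Power law: V₂/V₁ = (z₂/z₁)^α ⇒ α = ln(V₂/V₁) / ln(z₂/z₁)
α = ln(46.6/30.7) / ln(60.8/15.5) = ln(1.5179) / ln(3.9226)
  = 0.41734 / 1.36675 = 0.30535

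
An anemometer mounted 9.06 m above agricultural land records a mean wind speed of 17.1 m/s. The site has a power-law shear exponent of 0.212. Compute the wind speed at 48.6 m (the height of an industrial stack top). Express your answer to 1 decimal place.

24.4 m/s

Power-law profile: V₂ = V₁ · (z₂/z₁)^α
V₂ = 17.1 × (48.6/9.06)^0.212 = 17.1 × (5.3642)^0.212
    = 17.1 × 1.4278 = 24.4147 m/s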